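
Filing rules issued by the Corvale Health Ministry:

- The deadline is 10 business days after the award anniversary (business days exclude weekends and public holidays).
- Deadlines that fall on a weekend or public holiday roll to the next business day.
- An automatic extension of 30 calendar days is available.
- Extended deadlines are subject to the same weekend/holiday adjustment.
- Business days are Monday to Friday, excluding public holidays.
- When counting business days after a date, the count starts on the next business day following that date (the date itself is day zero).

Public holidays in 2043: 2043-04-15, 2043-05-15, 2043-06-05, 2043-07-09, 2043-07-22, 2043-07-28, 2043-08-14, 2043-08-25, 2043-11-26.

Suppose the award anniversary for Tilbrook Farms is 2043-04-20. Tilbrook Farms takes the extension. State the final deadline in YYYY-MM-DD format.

2043-06-03

10 business days after 2043-04-20, excluding weekends and holidays, is 2043-05-04.
2043-05-04 falls on a Monday, which is a business day, so no adjustment is needed.
Applying the 30-calendar-day extension: 2043-05-04 + 30 days = 2043-06-03.
2043-06-03 falls on a Wednesday, which is a business day, so no adjustment is needed.
So the filing is due 2043-06-03.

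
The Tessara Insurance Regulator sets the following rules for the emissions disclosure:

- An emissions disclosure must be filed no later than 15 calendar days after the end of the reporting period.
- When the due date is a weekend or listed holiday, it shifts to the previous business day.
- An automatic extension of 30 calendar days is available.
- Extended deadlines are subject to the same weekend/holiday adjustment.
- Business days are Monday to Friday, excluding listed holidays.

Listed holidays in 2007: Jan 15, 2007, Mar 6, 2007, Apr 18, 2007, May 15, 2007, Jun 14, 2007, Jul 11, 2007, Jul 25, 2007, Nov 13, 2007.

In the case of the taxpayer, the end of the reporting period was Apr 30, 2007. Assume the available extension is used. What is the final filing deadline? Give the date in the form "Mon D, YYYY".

Jun 13, 2007

From Apr 30, 2007, 15 calendar days later is May 15, 2007.
Because May 15, 2007 is a listed holiday, the deadline becomes May 14, 2007 (Monday).
With the 30-day extension, May 14, 2007 becomes Jun 13, 2007.
Jun 13, 2007 (Wednesday) is already a business day.
The final due date is Jun 13, 2007.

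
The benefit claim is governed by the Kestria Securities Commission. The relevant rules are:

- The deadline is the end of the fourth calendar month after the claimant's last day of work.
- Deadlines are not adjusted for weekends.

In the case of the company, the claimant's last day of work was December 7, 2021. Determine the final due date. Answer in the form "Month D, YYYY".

April 30, 2022

4 months after December 7, 2021 falls in April 2022; the last day of that month is April 30, 2022.
April 30, 2022 falls on a Saturday. The rules make no weekend/holiday allowance, so it remains April 30, 2022.
Final deadline: April 30, 2022.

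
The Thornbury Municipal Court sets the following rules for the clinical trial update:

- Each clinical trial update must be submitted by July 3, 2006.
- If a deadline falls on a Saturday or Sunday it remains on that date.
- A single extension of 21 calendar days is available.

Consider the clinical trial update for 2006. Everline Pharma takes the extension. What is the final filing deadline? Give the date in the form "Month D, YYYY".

The stated deadline is July 3, 2006.
No adjustment is made for weekends or holidays, so July 3, 2006 stands.
With the 21-day extension, July 3, 2006 becomes July 24, 2006.
July 24, 2006 is a Monday; no weekend or holiday adjustment applies.
The final due date is July 24, 2006.

July 24, 2006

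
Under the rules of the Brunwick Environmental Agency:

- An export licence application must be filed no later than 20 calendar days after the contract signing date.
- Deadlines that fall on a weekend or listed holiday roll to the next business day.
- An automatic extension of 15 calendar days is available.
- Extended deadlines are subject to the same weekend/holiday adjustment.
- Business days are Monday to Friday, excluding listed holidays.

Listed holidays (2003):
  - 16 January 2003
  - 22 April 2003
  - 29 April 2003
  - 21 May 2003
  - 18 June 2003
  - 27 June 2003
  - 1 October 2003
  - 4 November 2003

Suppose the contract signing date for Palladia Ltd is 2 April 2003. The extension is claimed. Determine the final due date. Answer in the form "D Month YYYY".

Adding 20 calendar days to 2 April 2003 gives 22 April 2003.
22 April 2003 falls on a listed holiday. Rolling to the next business day gives 23 April 2003, a Wednesday.
Applying the 15-calendar-day extension: 23 April 2003 + 15 days = 8 May 2003.
Since 8 May 2003 is a Thursday and not a holiday, the date is unchanged.
Deadline: 8 May 2003.

8 May 2003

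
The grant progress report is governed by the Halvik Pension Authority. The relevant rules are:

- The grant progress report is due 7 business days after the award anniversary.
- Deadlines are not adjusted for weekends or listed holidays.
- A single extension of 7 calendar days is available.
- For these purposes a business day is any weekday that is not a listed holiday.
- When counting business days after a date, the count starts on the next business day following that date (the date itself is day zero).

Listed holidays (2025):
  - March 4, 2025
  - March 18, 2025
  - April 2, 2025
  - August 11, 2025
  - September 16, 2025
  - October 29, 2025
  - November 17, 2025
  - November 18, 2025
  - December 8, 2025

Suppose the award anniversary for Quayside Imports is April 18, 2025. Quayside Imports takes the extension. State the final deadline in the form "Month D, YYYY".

May 6, 2025

Starting the day after April 18, 2025 and counting 7 business days lands on April 29, 2025.
April 29, 2025 is a Tuesday; no weekend or holiday adjustment applies.
Applying the 7-calendar-day extension: April 29, 2025 + 7 days = May 6, 2025.
May 6, 2025 is a Tuesday; no weekend or holiday adjustment applies.
The final due date is May 6, 2025.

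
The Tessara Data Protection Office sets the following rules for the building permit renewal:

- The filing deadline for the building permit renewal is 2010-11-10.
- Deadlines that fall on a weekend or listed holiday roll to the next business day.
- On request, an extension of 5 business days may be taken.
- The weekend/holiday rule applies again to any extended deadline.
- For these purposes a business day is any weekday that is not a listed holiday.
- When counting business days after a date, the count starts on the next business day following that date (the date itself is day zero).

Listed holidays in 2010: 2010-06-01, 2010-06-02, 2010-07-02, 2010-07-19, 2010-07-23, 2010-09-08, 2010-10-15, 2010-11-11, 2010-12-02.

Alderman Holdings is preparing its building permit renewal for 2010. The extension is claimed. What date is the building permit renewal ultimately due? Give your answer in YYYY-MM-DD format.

The statutory due date is 2010-11-10.
2010-11-10 (Wednesday) is already a business day.
Applying the 5-business-day extension: 5 business days after 2010-11-10 is 2010-11-18.
2010-11-18 falls on a Thursday, which is a business day, so no adjustment is needed.
So the filing is due 2010-11-18.

2010-11-18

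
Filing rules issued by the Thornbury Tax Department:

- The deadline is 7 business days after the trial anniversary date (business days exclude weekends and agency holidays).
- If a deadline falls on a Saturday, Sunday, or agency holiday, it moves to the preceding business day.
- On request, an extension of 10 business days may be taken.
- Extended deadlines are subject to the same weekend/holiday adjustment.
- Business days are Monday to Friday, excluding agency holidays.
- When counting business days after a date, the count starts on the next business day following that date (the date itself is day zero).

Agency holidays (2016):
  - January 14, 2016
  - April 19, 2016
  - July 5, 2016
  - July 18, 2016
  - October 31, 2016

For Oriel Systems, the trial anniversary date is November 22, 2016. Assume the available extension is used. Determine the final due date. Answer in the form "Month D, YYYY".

December 15, 2016

7 business days after November 22, 2016, excluding weekends and holidays, is December 1, 2016.
Since December 1, 2016 is a Thursday and not a holiday, the date is unchanged.
Applying the 10-business-day extension: 10 business days after December 1, 2016 is December 15, 2016.
Since December 15, 2016 is a Thursday and not a holiday, the date is unchanged.
Deadline: December 15, 2016.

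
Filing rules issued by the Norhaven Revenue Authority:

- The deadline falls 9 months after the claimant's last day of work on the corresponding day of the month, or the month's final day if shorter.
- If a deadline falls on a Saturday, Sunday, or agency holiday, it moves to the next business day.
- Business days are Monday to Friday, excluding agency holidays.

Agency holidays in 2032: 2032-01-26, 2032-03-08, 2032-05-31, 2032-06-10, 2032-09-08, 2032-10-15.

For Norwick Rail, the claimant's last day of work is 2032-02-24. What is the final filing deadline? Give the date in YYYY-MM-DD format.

9 months from 2032-02-24 is 2032-11-24.
2032-11-24 is a Wednesday and not a listed holiday, so it stands.
Final deadline: 2032-11-24.

2032-11-24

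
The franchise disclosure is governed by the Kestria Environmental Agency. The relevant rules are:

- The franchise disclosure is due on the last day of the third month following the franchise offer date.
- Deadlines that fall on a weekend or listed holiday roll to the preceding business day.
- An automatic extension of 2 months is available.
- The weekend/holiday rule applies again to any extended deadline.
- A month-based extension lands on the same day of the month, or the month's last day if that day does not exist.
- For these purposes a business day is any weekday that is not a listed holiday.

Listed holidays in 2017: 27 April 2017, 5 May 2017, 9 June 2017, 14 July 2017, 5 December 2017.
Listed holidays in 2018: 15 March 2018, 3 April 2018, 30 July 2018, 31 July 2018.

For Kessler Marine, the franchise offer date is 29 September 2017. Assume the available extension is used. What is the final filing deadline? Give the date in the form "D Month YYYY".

28 February 2018

3 months after 29 September 2017 falls in December 2017; the last day of that month is 31 December 2017.
31 December 2017 is a Sunday; the preceding business day is 29 December 2017 (Friday).
Add 2 months to 29 December 2017: 28 February 2018 (day 29 does not exist in February, so the month's last day is used).
28 February 2018 is a Wednesday and not a listed holiday, so it stands.
Deadline: 28 February 2018.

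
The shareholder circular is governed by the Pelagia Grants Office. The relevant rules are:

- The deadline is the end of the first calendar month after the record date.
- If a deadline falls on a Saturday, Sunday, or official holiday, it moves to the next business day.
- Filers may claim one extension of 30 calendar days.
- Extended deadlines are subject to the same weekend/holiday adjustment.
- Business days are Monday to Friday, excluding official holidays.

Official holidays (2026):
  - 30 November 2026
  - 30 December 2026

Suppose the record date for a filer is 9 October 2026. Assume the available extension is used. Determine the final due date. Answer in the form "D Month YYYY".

The first month after 9 October 2026 is November 2026, whose last day is 30 November 2026.
Because 30 November 2026 is a listed holiday, the deadline becomes 1 December 2026 (Tuesday).
With the 30-day extension, 1 December 2026 becomes 31 December 2026.
31 December 2026 falls on a Thursday, which is a business day, so no adjustment is needed.
Deadline: 31 December 2026.

31 December 2026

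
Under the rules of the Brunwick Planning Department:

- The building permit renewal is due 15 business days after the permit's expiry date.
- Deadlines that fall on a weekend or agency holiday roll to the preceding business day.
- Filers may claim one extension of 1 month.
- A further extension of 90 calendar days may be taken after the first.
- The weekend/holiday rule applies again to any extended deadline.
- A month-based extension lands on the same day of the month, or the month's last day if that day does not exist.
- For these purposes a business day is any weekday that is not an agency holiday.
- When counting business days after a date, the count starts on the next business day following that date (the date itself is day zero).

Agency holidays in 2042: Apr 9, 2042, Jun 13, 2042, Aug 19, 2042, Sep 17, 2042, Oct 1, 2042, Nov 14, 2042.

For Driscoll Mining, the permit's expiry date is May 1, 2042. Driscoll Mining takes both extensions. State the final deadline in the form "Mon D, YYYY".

Counting 15 business days after May 1, 2042 (skipping weekends and listed holidays) reaches May 22, 2042.
Since May 22, 2042 is a Thursday and not a holiday, the date is unchanged.
Add 1 month to May 22, 2042: Jun 22, 2042.
Jun 22, 2042 is a Sunday, so it moves to the preceding business day, Jun 20, 2042 (Friday).
With the 90-day extension, Jun 20, 2042 becomes Sep 18, 2042.
Sep 18, 2042 falls on a Thursday, which is a business day, so no adjustment is needed.
Deadline: Sep 18, 2042.

Sep 18, 2042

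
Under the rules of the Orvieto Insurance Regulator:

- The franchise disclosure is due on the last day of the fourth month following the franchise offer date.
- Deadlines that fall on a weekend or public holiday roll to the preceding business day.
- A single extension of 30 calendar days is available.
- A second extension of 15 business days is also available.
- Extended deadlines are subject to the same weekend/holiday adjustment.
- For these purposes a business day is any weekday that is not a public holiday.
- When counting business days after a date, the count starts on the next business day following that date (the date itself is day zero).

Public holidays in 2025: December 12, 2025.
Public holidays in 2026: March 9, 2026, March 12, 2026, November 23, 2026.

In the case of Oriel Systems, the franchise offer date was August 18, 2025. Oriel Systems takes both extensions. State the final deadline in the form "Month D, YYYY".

February 20, 2026

4 months after August 18, 2025 falls in December 2025; the last day of that month is December 31, 2025.
Since December 31, 2025 is a Wednesday and not a holiday, the date is unchanged.
With the 30-day extension, December 31, 2025 becomes January 30, 2026.
January 30, 2026 is a Friday and not a listed holiday, so it stands.
The 15-business-day extension runs from January 30, 2026 to February 20, 2026.
February 20, 2026 falls on a Friday, which is a business day, so no adjustment is needed.
Final deadline: February 20, 2026.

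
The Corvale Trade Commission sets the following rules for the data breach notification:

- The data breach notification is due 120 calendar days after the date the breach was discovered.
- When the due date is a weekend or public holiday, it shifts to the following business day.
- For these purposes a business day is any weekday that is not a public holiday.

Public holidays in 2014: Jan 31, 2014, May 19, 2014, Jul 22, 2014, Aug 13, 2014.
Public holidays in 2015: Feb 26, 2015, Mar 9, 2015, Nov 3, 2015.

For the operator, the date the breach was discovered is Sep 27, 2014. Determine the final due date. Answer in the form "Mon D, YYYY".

Jan 26, 2015

Adding 120 calendar days to Sep 27, 2014 gives Jan 25, 2015.
Because Jan 25, 2015 is a Sunday, the deadline becomes Jan 26, 2015 (Monday).
Deadline: Jan 26, 2015.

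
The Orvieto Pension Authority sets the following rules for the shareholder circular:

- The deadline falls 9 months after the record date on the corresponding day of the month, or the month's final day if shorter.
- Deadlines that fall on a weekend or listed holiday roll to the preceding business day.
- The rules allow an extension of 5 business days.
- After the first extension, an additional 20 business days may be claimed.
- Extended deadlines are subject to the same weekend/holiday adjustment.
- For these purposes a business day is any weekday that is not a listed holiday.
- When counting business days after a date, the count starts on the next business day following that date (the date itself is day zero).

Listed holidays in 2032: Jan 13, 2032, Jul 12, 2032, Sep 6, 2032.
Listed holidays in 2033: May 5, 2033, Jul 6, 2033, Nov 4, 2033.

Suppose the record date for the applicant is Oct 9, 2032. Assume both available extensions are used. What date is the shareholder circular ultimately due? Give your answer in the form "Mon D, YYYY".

Aug 12, 2033

9 months from Oct 9, 2032 is Jul 9, 2033.
Because Jul 9, 2033 is a Saturday, the deadline becomes Jul 8, 2033 (Friday).
Applying the 5-business-day extension: 5 business days after Jul 8, 2033 is Jul 15, 2033.
Jul 15, 2033 falls on a Friday, which is a business day, so no adjustment is needed.
The 20-business-day extension runs from Jul 15, 2033 to Aug 12, 2033.
Aug 12, 2033 is a Friday and not a listed holiday, so it stands.
The final due date is Aug 12, 2033.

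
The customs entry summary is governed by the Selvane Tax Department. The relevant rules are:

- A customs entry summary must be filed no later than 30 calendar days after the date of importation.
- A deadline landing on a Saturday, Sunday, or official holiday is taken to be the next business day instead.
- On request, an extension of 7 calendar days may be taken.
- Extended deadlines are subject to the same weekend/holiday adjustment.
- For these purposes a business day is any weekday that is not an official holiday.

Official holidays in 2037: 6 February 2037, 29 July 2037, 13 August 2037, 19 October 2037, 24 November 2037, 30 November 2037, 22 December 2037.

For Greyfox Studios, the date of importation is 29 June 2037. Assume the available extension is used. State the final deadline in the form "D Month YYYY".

30 calendar days after 29 June 2037 is 29 July 2037.
29 July 2037 is a listed holiday, so it moves to the next business day, 30 July 2037 (Thursday).
Applying the 7-calendar-day extension: 30 July 2037 + 7 days = 6 August 2037.
6 August 2037 is a Thursday and not a listed holiday, so it stands.
Deadline: 6 August 2037.

6 August 2037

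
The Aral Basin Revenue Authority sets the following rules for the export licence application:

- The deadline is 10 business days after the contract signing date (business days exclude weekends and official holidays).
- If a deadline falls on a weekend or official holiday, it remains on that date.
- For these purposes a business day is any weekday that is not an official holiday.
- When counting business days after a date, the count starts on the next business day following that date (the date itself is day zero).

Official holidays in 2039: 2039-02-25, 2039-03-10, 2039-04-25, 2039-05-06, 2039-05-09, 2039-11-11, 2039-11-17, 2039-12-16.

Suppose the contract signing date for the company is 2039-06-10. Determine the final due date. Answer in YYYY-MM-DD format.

Counting 10 business days after 2039-06-10 (skipping weekends and listed holidays) reaches 2039-06-24.
2039-06-24 falls on a Friday. The rules make no weekend/holiday allowance, so it remains 2039-06-24.
So the filing is due 2039-06-24.

2039-06-24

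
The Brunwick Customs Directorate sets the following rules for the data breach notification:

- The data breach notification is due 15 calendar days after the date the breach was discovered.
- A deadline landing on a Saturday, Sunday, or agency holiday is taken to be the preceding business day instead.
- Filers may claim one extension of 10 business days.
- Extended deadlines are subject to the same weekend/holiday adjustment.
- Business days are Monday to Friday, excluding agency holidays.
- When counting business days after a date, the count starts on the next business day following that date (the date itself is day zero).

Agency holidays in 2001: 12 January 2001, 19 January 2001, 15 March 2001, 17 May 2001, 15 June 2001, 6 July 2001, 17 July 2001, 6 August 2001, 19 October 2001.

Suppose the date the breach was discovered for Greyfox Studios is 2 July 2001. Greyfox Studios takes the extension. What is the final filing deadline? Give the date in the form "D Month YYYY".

31 July 2001

Adding 15 calendar days to 2 July 2001 gives 17 July 2001.
Because 17 July 2001 is a listed holiday, the deadline becomes 16 July 2001 (Monday).
Counting 10 further business days from 16 July 2001 reaches 31 July 2001.
31 July 2001 falls on a Tuesday, which is a business day, so no adjustment is needed.
Final deadline: 31 July 2001.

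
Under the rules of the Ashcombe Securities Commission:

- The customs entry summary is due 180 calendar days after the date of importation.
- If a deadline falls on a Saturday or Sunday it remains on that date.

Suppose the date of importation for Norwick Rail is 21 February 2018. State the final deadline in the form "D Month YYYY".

20 August 2018

From 21 February 2018, 180 calendar days later is 20 August 2018.
20 August 2018 is a Monday; no weekend or holiday adjustment applies.
The final due date is 20 August 2018.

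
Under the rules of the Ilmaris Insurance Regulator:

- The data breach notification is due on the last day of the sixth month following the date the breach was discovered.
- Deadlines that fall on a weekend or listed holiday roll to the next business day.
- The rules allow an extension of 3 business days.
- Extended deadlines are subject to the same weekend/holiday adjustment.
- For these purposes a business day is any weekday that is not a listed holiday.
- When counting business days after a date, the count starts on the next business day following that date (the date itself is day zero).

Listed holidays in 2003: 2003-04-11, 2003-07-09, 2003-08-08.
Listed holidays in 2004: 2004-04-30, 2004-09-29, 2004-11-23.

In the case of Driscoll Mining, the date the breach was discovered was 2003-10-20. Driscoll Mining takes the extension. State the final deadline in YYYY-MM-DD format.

6 months after 2003-10-20 is April 2004; that month ends on 2004-04-30.
2004-04-30 is a listed holiday; the next business day is 2004-05-03 (Monday).
The 3-business-day extension runs from 2004-05-03 to 2004-05-06.
Since 2004-05-06 is a Thursday and not a holiday, the date is unchanged.
Final deadline: 2004-05-06.

2004-05-06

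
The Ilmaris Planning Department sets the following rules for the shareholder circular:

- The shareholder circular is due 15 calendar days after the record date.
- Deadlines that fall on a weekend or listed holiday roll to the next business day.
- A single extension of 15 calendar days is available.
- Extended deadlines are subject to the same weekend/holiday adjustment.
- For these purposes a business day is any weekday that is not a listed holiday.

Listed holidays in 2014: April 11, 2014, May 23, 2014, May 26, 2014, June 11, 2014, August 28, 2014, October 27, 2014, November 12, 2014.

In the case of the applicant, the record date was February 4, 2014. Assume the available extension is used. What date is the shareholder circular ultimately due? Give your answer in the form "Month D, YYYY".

From February 4, 2014, 15 calendar days later is February 19, 2014.
February 19, 2014 (Wednesday) is already a business day.
Add the 15 calendar-day extension to February 19, 2014: March 6, 2014.
March 6, 2014 is a Thursday and not a listed holiday, so it stands.
The final due date is March 6, 2014.

March 6, 2014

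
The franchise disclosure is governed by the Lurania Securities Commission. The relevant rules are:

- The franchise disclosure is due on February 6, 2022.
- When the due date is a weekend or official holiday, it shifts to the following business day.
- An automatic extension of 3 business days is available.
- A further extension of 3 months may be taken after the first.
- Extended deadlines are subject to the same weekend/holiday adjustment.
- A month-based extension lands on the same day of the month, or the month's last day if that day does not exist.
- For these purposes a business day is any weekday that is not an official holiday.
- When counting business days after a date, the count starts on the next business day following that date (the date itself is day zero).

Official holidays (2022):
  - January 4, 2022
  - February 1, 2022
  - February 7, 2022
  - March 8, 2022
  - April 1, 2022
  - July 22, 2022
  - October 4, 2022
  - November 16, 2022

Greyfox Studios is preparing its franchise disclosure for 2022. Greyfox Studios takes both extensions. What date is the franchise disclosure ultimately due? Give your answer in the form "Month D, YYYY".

May 11, 2022

The statutory due date is February 6, 2022.
February 6, 2022 is a Sunday, so it moves to the next business day, February 8, 2022 (Tuesday).
Applying the 3-business-day extension: 3 business days after February 8, 2022 is February 11, 2022.
February 11, 2022 is a Friday and not a listed holiday, so it stands.
The 3 months extension carries February 11, 2022 to May 11, 2022.
May 11, 2022 is a Wednesday and not a listed holiday, so it stands.
Deadline: May 11, 2022.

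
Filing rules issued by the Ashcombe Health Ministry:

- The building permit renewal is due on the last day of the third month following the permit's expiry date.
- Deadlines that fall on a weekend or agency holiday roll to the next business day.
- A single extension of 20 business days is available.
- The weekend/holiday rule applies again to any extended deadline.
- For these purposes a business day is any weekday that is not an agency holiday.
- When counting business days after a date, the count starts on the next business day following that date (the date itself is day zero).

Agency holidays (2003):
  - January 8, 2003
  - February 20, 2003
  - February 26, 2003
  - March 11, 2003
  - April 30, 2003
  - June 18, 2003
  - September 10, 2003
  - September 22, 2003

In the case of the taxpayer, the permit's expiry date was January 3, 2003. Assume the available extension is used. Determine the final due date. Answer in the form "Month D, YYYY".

May 29, 2003

The third month after January 3, 2003 is April 2003, whose last day is April 30, 2003.
Because April 30, 2003 is a listed holiday, the deadline becomes May 1, 2003 (Thursday).
The 20-business-day extension runs from May 1, 2003 to May 29, 2003.
May 29, 2003 is a Thursday and not a listed holiday, so it stands.
So the filing is due May 29, 2003.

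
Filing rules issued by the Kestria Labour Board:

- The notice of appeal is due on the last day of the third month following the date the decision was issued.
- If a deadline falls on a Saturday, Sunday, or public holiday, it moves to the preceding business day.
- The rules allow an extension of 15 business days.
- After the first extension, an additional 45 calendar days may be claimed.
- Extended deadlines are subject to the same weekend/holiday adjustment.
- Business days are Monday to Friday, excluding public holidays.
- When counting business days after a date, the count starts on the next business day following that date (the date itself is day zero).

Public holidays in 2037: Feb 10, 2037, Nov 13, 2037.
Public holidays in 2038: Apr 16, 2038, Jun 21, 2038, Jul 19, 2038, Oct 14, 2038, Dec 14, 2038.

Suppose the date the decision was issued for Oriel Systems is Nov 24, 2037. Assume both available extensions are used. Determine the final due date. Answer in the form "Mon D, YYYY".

3 months after Nov 24, 2037 falls in February 2038; the last day of that month is Feb 28, 2038.
Because Feb 28, 2038 is a Sunday, the deadline becomes Feb 26, 2038 (Friday).
The 15-business-day extension runs from Feb 26, 2038 to Mar 19, 2038.
Since Mar 19, 2038 is a Friday and not a holiday, the date is unchanged.
Applying the 45-calendar-day extension: Mar 19, 2038 + 45 days = May 3, 2038.
May 3, 2038 (Monday) is already a business day.
Deadline: May 3, 2038.

May 3, 2038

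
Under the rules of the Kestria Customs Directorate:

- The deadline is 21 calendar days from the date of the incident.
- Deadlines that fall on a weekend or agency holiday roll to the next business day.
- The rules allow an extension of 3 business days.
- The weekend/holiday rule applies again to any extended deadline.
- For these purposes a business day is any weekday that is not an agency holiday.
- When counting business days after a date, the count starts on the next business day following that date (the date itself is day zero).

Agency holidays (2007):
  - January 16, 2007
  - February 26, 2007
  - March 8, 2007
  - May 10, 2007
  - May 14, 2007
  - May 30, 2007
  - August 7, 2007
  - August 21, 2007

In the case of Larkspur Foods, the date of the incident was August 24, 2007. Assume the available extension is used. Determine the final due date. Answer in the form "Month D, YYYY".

From August 24, 2007, 21 calendar days later is September 14, 2007.
September 14, 2007 (Friday) is already a business day.
Applying the 3-business-day extension: 3 business days after September 14, 2007 is September 19, 2007.
September 19, 2007 (Wednesday) is already a business day.
So the filing is due September 19, 2007.

September 19, 2007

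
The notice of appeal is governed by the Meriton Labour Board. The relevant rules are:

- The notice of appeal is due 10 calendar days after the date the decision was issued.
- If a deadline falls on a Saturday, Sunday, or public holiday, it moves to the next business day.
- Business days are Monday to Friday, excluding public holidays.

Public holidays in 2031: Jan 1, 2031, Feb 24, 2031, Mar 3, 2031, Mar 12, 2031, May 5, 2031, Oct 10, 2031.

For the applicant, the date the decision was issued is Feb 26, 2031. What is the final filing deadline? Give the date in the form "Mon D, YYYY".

Mar 10, 2031

Adding 10 calendar days to Feb 26, 2031 gives Mar 8, 2031.
Because Mar 8, 2031 is a Saturday, the deadline becomes Mar 10, 2031 (Monday).
Final deadline: Mar 10, 2031.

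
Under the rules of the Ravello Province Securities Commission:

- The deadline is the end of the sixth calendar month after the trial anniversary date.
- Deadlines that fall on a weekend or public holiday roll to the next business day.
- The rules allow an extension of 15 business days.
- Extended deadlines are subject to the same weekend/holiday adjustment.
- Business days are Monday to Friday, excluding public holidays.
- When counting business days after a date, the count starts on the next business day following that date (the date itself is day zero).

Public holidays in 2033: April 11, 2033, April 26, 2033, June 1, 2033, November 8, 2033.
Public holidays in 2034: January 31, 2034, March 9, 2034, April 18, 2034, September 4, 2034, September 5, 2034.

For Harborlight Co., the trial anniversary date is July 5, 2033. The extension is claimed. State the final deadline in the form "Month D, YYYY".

The sixth month after July 5, 2033 is January 2034, whose last day is January 31, 2034.
January 31, 2034 is a listed holiday, so it moves to the next business day, February 1, 2034 (Wednesday).
The 15-business-day extension runs from February 1, 2034 to February 22, 2034.
February 22, 2034 falls on a Wednesday, which is a business day, so no adjustment is needed.
Final deadline: February 22, 2034.

February 22, 2034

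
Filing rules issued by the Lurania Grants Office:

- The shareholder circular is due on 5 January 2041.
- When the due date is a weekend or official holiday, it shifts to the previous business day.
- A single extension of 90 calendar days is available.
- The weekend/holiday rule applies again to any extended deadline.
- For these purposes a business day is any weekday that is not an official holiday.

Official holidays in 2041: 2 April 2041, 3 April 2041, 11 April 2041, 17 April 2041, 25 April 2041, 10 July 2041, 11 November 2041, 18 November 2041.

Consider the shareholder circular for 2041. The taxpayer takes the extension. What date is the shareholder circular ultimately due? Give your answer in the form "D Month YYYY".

Start from the fixed due date, 5 January 2041.
5 January 2041 is a Saturday, so it moves to the preceding business day, 4 January 2041 (Friday).
With the 90-day extension, 4 January 2041 becomes 4 April 2041.
4 April 2041 (Thursday) is already a business day.
Final deadline: 4 April 2041.

4 April 2041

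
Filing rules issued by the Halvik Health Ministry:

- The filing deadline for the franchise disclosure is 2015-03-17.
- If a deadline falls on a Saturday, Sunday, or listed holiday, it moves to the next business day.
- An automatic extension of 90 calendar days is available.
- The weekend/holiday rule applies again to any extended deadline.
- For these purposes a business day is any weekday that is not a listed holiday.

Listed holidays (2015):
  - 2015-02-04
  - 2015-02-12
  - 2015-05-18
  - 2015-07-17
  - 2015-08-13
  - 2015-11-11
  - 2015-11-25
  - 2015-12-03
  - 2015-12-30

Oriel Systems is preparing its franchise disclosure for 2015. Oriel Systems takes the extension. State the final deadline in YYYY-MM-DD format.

Start from the fixed due date, 2015-03-17.
2015-03-17 (Tuesday) is already a business day.
Applying the 90-calendar-day extension: 2015-03-17 + 90 days = 2015-06-15.
2015-06-15 (Monday) is already a business day.
So the filing is due 2015-06-15.

2015-06-15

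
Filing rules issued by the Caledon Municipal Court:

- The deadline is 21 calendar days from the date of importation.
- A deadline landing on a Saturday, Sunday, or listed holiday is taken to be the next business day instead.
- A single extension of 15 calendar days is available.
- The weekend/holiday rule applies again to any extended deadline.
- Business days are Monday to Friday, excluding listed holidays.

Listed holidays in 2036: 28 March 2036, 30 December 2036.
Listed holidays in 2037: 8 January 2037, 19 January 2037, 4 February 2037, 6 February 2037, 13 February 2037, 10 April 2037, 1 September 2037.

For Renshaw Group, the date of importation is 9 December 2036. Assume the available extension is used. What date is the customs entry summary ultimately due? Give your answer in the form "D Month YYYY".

15 January 2037

Adding 21 calendar days to 9 December 2036 gives 30 December 2036.
30 December 2036 falls on a listed holiday. Rolling to the next business day gives 31 December 2036, a Wednesday.
Applying the 15-calendar-day extension: 31 December 2036 + 15 days = 15 January 2037.
15 January 2037 (Thursday) is already a business day.
Final deadline: 15 January 2037.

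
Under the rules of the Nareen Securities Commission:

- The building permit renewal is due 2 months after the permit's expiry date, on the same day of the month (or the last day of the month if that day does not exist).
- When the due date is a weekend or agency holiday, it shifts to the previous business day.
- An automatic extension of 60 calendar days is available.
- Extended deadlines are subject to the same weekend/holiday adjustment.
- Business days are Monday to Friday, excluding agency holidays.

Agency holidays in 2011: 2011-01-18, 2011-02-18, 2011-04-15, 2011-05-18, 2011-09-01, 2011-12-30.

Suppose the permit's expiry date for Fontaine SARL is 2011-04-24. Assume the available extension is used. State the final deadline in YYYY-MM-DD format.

2011-08-23

2 months from 2011-04-24 is 2011-06-24.
2011-06-24 is a Friday and not a listed holiday, so it stands.
With the 60-day extension, 2011-06-24 becomes 2011-08-23.
2011-08-23 is a Tuesday and not a listed holiday, so it stands.
So the filing is due 2011-08-23.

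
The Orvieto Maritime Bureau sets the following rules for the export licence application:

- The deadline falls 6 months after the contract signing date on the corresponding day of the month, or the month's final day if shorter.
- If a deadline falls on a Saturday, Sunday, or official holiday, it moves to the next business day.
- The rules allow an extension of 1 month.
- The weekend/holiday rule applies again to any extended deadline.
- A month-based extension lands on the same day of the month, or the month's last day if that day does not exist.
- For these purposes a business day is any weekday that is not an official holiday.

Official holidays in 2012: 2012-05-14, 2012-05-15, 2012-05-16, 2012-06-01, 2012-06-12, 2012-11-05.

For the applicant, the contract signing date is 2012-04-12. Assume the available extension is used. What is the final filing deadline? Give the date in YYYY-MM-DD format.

6 months from 2012-04-12 is 2012-10-12.
2012-10-12 is a Friday and not a listed holiday, so it stands.
Add 1 month to 2012-10-12: 2012-11-12.
2012-11-12 (Monday) is already a business day.
The final due date is 2012-11-12.

2012-11-12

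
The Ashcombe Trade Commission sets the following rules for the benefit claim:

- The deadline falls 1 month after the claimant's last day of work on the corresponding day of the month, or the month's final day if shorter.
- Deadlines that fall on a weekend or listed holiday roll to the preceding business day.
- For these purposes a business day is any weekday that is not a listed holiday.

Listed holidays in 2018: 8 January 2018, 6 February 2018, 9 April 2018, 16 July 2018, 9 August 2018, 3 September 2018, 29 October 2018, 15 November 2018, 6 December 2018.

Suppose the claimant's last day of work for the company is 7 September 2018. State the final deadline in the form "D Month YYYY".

5 October 2018

1 month after 7 September 2018, on the same day of the month, is 7 October 2018.
7 October 2018 is a Sunday, so it moves to the preceding business day, 5 October 2018 (Friday).
So the filing is due 5 October 2018.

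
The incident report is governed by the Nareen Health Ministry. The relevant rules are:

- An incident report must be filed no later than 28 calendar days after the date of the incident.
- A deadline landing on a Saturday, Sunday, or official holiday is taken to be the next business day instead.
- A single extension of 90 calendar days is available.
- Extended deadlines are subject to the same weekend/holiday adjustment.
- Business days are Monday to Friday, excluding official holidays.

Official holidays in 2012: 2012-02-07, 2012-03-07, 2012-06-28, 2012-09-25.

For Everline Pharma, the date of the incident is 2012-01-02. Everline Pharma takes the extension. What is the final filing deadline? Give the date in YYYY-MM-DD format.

28 calendar days after 2012-01-02 is 2012-01-30.
Since 2012-01-30 is a Monday and not a holiday, the date is unchanged.
Applying the 90-calendar-day extension: 2012-01-30 + 90 days = 2012-04-29.
2012-04-29 is a Sunday, so it moves to the next business day, 2012-04-30 (Monday).
The final due date is 2012-04-30.

2012-04-30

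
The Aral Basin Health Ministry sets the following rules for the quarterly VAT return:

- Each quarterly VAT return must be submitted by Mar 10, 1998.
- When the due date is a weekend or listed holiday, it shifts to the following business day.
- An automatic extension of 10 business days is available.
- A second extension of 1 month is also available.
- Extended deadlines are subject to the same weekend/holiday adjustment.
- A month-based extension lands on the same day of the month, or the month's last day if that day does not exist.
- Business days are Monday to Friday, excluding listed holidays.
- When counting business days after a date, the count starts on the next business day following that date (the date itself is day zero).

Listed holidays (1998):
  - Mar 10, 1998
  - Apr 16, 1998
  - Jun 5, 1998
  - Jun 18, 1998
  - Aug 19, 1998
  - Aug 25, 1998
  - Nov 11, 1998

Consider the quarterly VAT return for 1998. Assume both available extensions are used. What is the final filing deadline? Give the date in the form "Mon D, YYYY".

Apr 27, 1998

The stated deadline is Mar 10, 1998.
Mar 10, 1998 is a listed holiday, so it moves to the next business day, Mar 11, 1998 (Wednesday).
Applying the 10-business-day extension: 10 business days after Mar 11, 1998 is Mar 25, 1998.
Mar 25, 1998 is a Wednesday and not a listed holiday, so it stands.
Add 1 month to Mar 25, 1998: Apr 25, 1998.
Apr 25, 1998 is a Saturday; the next business day is Apr 27, 1998 (Monday).
So the filing is due Apr 27, 1998.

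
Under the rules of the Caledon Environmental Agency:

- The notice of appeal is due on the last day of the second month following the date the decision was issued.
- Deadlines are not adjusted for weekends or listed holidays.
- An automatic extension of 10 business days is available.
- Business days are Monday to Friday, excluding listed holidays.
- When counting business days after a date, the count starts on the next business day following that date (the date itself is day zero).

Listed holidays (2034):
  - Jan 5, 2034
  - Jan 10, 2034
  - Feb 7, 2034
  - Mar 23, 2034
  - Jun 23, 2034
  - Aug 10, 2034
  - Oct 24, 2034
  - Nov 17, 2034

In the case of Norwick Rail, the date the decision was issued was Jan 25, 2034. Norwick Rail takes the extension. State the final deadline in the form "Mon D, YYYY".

2 months after Jan 25, 2034 falls in March 2034; the last day of that month is Mar 31, 2034.
Mar 31, 2034 falls on a Friday. The rules make no weekend/holiday allowance, so it remains Mar 31, 2034.
Counting 10 further business days from Mar 31, 2034 reaches Apr 14, 2034.
No adjustment is made for weekends or holidays, so Apr 14, 2034 stands.
Final deadline: Apr 14, 2034.

Apr 14, 2034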